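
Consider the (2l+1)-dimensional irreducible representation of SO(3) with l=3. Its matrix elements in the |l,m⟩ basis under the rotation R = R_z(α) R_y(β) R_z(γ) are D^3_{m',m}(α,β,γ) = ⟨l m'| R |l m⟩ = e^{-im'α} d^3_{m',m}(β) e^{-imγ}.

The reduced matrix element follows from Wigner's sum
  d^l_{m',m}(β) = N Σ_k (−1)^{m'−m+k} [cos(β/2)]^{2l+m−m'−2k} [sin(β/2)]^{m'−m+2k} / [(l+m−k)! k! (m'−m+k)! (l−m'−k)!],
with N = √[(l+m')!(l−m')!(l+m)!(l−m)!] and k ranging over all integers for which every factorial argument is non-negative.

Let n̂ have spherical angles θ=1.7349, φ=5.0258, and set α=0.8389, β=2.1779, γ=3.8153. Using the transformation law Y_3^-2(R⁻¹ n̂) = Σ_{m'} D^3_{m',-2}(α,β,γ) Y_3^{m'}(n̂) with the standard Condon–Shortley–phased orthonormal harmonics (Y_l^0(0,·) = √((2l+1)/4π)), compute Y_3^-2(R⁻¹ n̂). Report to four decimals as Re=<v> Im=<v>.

Re=0.2613 Im=0.1228

Need the full column D^3_{m',-2} for m'=−3..3 at α=0.8389, β=2.1779, γ=3.8153.
cos(β/2)=0.463416, sin(β/2)=0.886141
d^3_{-3,-2}: single k=1 term ⇒ +0.046391;  D = -0.034800-0.030677i
d^3_{-2,-2}: k∈[0..1] ⇒ +0.009904 -0.181076 = -0.171171;  D = +0.170013-0.019876i
d^3_{-1,-2}: k∈[0..1] ⇒ -0.059891 +0.437977 = +0.378087;  D = -0.218300+0.308698i
d^3_{0,-2}: k∈[0..1] ⇒ +0.198358 -0.725293 = -0.526935;  D = -0.116731-0.513843i
d^3_{1,-2}: k∈[0..1] ⇒ -0.437977 +0.800728 = +0.362750;  D = +0.316851+0.176616i
d^3_{2,-2}: k∈[0..1] ⇒ +0.662099 -0.484191 = +0.177909;  D = +0.168287-0.057715i
d^3_{3,-2}: single k=0 term ⇒ -0.620241;  D = -0.242396+0.570914i
Y_3^{m'}(θ=1.7349,φ=5.0258) and Σ D·Y over m':
  (-0.0348-0.0307i)·(-0.3236-0.2362i)  (+0.1700-0.0199i)·(+0.1316-0.0953i)  (-0.2183+0.3087i)·(-0.0852-0.2628i)  (-0.1167-0.5138i)·(+0.1748+0.0000i)  (+0.3169+0.1766i)·(+0.0852-0.2628i)  (+0.1683-0.0577i)·(+0.1316+0.0953i)  (-0.2424+0.5709i)·(+0.3236-0.2362i)
Y_3^-2(R⁻¹ n̂) = +0.261307+0.122817i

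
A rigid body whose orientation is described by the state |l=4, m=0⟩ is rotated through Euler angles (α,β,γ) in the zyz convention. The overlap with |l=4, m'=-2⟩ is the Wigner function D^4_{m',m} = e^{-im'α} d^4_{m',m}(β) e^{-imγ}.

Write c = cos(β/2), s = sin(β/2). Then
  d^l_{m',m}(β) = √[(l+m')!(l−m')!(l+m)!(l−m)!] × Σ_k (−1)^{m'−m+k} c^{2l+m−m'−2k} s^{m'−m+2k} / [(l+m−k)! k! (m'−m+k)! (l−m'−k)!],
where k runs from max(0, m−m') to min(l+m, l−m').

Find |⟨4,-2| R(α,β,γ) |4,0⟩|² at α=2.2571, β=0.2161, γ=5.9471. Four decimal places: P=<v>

D^4_{-2,0}(2.2571,0.2161,5.9471) = e^{-i·-2·2.2571}·d^4_{-2,0}(0.2161)·e^{-i·0·5.9471}. Compute d first:
Half-angle: c=0.994168, s=0.107840. N=√(2·720·24·24)=910.735966
The bounds max(0,m−m')=2 and min(l+m,l−m')=4 give 3 terms
  k=2: (−1)^0·910.7360/(96)·0.9942^6·0.1078^2 = +0.106522
  k=3: (−1)^1·910.7360/(36)·0.9942^4·0.1078^4 = -0.003342
  k=4: (−1)^2·910.7360/(96)·0.9942^2·0.1078^6 = +0.000015
d^4_{-2,0}(0.2161) = +0.106522 -0.003342 +0.000015 = +0.103194
|D^4_{-2,0}|² = |d^4_{-2,0}(β)|² = (+0.103194)² = 0.010649 (the z-rotation phases have unit modulus)

P=0.0106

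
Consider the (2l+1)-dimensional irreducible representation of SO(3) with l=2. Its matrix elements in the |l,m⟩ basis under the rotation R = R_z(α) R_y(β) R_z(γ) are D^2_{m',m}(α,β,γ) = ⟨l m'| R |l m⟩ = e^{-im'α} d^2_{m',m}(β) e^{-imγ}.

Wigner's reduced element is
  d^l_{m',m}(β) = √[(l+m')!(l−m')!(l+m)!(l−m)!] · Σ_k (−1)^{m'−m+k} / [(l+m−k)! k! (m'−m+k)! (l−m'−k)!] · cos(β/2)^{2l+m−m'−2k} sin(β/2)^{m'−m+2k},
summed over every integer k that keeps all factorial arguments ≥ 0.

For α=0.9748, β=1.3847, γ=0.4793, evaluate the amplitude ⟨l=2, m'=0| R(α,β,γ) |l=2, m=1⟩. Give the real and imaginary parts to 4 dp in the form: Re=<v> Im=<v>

Split into d^2_{0,1}(β=1.3847) × two z-phases.
Half-angle: c=0.769748, s=0.638348. N=√(2·2·6·1)=4.898979
The bounds max(0,m−m')=1 and min(l+m,l−m')=2 give 2 terms
  k=1: (−1)^0·4.8990/(2)·0.7697^3·0.6383^1 = +0.713147
  k=2: (−1)^1·4.8990/(2)·0.7697^1·0.6383^3 = -0.490452
d^2_{0,1}(1.3847) = +0.713147 -0.490452 = +0.222695
D = (+1.000000+0.000000i)·(+0.222695)·(+0.887318-0.461158i) = +0.197601-0.102697i

Re=0.1976 Im=-0.1027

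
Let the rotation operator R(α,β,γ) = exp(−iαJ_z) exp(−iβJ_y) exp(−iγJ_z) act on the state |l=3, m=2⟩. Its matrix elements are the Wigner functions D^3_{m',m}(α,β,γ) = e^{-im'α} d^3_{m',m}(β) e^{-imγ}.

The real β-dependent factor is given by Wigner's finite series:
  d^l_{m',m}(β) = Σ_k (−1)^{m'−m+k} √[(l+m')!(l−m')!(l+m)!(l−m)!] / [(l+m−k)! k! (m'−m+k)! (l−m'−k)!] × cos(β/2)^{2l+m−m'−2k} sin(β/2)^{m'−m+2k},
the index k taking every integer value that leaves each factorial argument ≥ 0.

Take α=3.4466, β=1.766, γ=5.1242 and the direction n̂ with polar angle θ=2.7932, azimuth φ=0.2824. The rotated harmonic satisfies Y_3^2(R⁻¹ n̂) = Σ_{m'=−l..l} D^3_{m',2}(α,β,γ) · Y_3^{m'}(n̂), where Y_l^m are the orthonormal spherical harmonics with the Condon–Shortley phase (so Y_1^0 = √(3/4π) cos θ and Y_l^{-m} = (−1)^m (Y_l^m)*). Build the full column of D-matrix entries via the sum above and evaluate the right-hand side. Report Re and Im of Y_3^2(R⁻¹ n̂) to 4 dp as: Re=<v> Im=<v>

Re=0.1052 Im=-0.1101

Need the full column D^3_{m',2} for m'=−3..3 at α=3.4466, β=1.766, γ=5.1242.
cos(β/2)=0.634836, sin(β/2)=0.772647
d^3_{-3,2}: single k=5 term ⇒ +0.428196;  D = +0.426409+0.039083i
d^3_{-2,2}: k∈[4..5] ⇒ +0.718154 -0.212758 = +0.505395;  D = -0.493909+0.107137i
d^3_{-1,2}: k∈[3..4] ⇒ +0.746376 -0.552798 = +0.193578;  D = +0.168124-0.095952i
d^3_{0,2}: k∈[2..3] ⇒ +0.531091 -0.786698 = -0.255607;  D = +0.173702-0.187516i
d^3_{1,2}: k∈[1..2] ⇒ +0.251935 -0.746376 = -0.494441;  D = -0.211571+0.446889i
d^3_{2,2}: k∈[0..1] ⇒ +0.065459 -0.484818 = -0.419359;  D = +0.057339-0.415420i
d^3_{3,2}: single k=0 term ⇒ -0.195148;  D = +0.032602+0.192406i
Y_3^{m'}(θ=2.7932,φ=0.2824) and Σ D·Y over m':
  (+0.4264+0.0391i)·(+0.0110-0.0124i)  (-0.4939+0.1071i)·(-0.0946+0.0599i)  (+0.1681-0.0960i)·(+0.3621-0.1051i)  (+0.1737-0.1875i)·(-0.4971+0.0000i)  (-0.2116+0.4469i)·(-0.3621-0.1051i)  (+0.0573-0.4154i)·(-0.0946-0.0599i)  (+0.0326+0.1924i)·(-0.0110-0.0124i)
Y_3^2(R⁻¹ n̂) = +0.105184-0.110051i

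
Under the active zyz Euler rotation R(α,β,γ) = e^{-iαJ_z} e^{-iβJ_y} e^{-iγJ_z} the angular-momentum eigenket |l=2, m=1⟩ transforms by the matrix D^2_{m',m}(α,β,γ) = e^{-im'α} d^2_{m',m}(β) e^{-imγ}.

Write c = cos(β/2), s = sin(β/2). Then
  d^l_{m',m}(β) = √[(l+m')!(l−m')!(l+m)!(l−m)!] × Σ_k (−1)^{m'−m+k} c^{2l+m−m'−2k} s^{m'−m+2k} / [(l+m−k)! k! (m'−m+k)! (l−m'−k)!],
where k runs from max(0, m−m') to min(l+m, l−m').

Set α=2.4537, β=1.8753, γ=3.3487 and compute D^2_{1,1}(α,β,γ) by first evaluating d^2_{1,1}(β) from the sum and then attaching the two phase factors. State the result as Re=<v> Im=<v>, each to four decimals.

Split into d^2_{1,1}(β=1.8753) × two z-phases.
c=cos(1.8753/2)=0.591684, s=sin(1.8753/2)=0.806170; N=√[6·1·6·1]=6.000000
Admissible k: 0..1 (factorial args all ≥0)
  k=0: (−1)^0·6.0000/(6)·0.5917^4·0.8062^0 = +0.122563
  k=1: (−1)^1·6.0000/(2)·0.5917^2·0.8062^2 = -0.682581
d^2_{1,1}(1.8753) = +0.122563 -0.682581 = -0.560018
Attach z-rotation phases: D = e^{-i(1)(2.4537)}·(-0.560018)·e^{-i(1)(3.3487)} = -0.496530-0.258995i

Re=-0.4965 Im=-0.2590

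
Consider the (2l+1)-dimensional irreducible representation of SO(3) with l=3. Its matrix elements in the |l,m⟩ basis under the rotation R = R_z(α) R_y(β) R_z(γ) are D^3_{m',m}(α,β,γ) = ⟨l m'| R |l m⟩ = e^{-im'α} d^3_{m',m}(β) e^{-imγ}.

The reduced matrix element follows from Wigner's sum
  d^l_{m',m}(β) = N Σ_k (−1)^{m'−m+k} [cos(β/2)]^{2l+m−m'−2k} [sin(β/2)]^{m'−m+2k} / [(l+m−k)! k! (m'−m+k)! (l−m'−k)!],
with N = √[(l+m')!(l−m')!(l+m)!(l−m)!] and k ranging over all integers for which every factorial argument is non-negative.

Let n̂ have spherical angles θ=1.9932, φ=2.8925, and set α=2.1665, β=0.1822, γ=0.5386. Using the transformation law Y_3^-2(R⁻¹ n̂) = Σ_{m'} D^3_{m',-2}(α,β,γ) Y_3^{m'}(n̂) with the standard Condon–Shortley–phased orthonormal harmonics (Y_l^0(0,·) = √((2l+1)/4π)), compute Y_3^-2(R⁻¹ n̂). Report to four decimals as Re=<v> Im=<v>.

Need the full column D^3_{m',-2} for m'=−3..3 at α=2.1665, β=0.1822, γ=0.5386.
cos(β/2)=0.995853, sin(β/2)=0.090974
d^3_{-3,-2}: single k=1 term ⇒ +0.218258;  D = +0.059746+0.209921i
d^3_{-2,-2}: k∈[0..1] ⇒ +0.975376 -0.040699 = +0.934677;  D = +0.600569-0.716197i
d^3_{-1,-2}: k∈[0..1] ⇒ -0.281770 +0.004703 = -0.277067;  D = +0.275624+0.028241i
d^3_{0,-2}: k∈[0..1] ⇒ +0.044584 -0.000372 = +0.044212;  D = +0.020947+0.038934i
d^3_{1,-2}: k∈[0..1] ⇒ -0.004703 +0.000020 = -0.004683;  D = -0.002169+0.004151i
d^3_{2,-2}: k∈[0..1] ⇒ +0.000340 -0.000001 = +0.000339;  D = -0.000337+0.000039i
d^3_{3,-2}: single k=0 term ⇒ -0.000015;  D = -0.000010-0.000012i
Y_3^{m'}(θ=1.9932,φ=2.8925) and Σ D·Y over m':
  (+0.0597+0.2099i)·(-0.2322-0.2152i)  (+0.6006-0.7162i)·(-0.3062-0.1666i)  (+0.2756+0.0282i)·(+0.0456+0.0116i)  (+0.0209+0.0389i)·(+0.3304+0.0000i)  (-0.0022+0.0042i)·(-0.0456+0.0116i)  (-0.0003+0.0000i)·(-0.3062+0.1666i)  (-0.0000-0.0000i)·(+0.2322-0.2152i)
Y_3^-2(R⁻¹ n̂) = -0.252566+0.074726i

Re=-0.2526 Im=0.0747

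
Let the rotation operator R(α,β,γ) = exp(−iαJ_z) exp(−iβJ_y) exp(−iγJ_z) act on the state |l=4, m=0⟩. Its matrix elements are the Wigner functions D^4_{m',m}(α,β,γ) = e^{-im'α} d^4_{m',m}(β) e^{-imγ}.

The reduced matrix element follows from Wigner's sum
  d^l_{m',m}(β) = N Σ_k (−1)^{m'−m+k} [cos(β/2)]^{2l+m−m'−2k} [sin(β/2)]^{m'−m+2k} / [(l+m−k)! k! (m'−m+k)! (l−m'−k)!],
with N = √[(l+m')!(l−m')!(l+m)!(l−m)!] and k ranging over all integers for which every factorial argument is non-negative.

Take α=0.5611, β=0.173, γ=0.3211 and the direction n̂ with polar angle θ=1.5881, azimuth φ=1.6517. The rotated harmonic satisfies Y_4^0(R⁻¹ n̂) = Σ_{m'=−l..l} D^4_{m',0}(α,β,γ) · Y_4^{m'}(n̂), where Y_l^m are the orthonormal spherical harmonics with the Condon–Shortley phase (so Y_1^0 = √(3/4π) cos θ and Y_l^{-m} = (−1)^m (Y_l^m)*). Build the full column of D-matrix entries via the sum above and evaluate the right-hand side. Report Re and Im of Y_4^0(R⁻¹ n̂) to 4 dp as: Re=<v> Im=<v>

Need the full column D^4_{m',0} for m'=−4..4 at α=0.5611, β=0.173, γ=0.3211.
cos(β/2)=0.996261, sin(β/2)=0.086392
d^4_{-4,0}: single k=4 term ⇒ +0.000459;  D = -0.000286+0.000359i
d^4_{-3,0}: k∈[3..4] ⇒ +0.007488 -0.000056 = +0.007431;  D = -0.000834+0.007384i
d^4_{-2,0}: k∈[2..4] ⇒ +0.069232 -0.001388 +0.000004 = +0.067848;  D = +0.029426+0.061135i
d^4_{-1,0}: k∈[1..4] ⇒ +0.376359 -0.016981 +0.000128 -0.000000 = +0.359506;  D = +0.304383+0.191299i
d^4_{0,0}: k∈[0..4] ⇒ +0.970478 -0.116764 +0.001976 -0.000007 +0.000000 = +0.855683;  D = +0.855683+0.000000i
d^4_{1,0}: k∈[0..3] ⇒ -0.376359 +0.016981 -0.000128 +0.000000 = -0.359506;  D = -0.304383+0.191299i
d^4_{2,0}: k∈[0..2] ⇒ +0.069232 -0.001388 +0.000004 = +0.067848;  D = +0.029426-0.061135i
d^4_{3,0}: k∈[0..1] ⇒ -0.007488 +0.000056 = -0.007431;  D = +0.000834+0.007384i
d^4_{4,0}: single k=0 term ⇒ +0.000459;  D = -0.000286-0.000359i
Y_4^{m'}(θ=1.5881,φ=1.6517) and Σ D·Y over m':
  (-0.0003+0.0004i)·(+0.4193-0.1406i)  (-0.0008+0.0074i)·(-0.0052-0.0210i)  (+0.0294+0.0611i)·(+0.3294-0.0538i)  (+0.3044+0.1913i)·(-0.0020-0.0245i)  (+0.8557+0.0000i)·(+0.3164+0.0000i)  (-0.3044+0.1913i)·(+0.0020-0.0245i)  (+0.0294-0.0611i)·(+0.3294+0.0538i)  (+0.0008+0.0074i)·(+0.0052-0.0210i)  (-0.0003-0.0004i)·(+0.4193+0.1406i)
Y_4^0(R⁻¹ n̂) = +0.305031+0.000000i

Re=0.3050 Im=0.0000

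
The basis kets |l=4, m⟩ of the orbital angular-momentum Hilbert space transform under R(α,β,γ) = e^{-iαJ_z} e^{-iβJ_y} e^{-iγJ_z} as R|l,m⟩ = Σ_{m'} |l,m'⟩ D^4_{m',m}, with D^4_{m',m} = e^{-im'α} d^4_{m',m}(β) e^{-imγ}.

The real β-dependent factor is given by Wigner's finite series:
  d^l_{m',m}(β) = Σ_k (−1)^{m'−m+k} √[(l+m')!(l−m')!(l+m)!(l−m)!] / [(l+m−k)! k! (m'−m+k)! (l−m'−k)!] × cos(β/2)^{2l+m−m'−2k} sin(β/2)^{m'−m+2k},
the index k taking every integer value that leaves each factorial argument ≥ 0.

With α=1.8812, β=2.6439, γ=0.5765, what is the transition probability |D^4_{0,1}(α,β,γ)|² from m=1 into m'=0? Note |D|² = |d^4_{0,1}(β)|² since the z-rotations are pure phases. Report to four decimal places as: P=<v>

P=0.3180

Split into d^4_{0,1}(β=2.6439) × two z-phases.
With c≡cos(β/2)=0.246286 and s≡sin(β/2)=0.969197, N=[24·24·120·6]^{1/2}=643.987578
k∈{1,2,3,4} keeps every argument non-negative
  k=1: (−1)^0·643.9876/(144)·0.2463^7·0.9692^1 = +0.000238
  k=2: (−1)^1·643.9876/(24)·0.2463^5·0.9692^3 = -0.022136
  k=3: (−1)^2·643.9876/(24)·0.2463^3·0.9692^5 = +0.342804
  k=4: (−1)^3·643.9876/(144)·0.2463^1·0.9692^7 = -0.884789
d^4_{0,1}(2.6439) = +0.000238 -0.022136 +0.342804 -0.884789 = -0.563883
|D^4_{0,1}|² = |d^4_{0,1}(β)|² = (-0.563883)² = 0.317964 (the z-rotation phases have unit modulus)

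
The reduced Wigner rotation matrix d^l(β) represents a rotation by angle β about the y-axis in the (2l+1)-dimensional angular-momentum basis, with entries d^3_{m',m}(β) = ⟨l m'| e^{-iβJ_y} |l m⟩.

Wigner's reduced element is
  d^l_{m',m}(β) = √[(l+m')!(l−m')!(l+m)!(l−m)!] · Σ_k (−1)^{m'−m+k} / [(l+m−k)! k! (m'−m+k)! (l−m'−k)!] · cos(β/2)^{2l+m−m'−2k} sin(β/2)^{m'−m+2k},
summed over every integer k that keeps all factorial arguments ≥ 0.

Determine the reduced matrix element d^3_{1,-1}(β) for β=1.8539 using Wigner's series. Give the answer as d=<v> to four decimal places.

d=-0.4195

d^3_{1,-1}(β=1.8539) via Wigner's sum:
c=cos(1.8539/2)=0.600276, s=sin(1.8539/2)=0.799793; N=√[24·2·2·24]=48.000000
k∈{0,1,2} keeps every argument non-negative
  k=0: (−1)^2·48.0000/(8)·0.6003^4·0.7998^2 = +0.498323
  k=1: (−1)^3·48.0000/(6)·0.6003^2·0.7998^4 = -1.179511
  k=2: (−1)^4·48.0000/(48)·0.6003^0·0.7998^6 = +0.261737
d^3_{1,-1}(1.8539) = +0.498323 -1.179511 +0.261737 = -0.419452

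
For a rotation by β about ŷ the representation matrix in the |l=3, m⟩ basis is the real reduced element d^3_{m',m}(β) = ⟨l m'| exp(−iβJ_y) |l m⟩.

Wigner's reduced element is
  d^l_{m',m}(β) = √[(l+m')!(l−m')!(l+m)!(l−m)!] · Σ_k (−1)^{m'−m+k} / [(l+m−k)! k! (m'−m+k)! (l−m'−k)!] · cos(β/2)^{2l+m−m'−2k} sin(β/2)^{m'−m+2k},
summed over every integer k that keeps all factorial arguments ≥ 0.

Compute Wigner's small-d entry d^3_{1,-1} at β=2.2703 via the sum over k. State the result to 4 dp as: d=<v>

d=-0.2508

d^3_{1,-1}(β=2.2703) via Wigner's sum:
c=cos(2.2703/2)=0.421996, s=sin(2.2703/2)=0.906597; N=√[24·2·2·24]=48.000000
The bounds max(0,m−m')=0 and min(l+m,l−m')=2 give 3 terms
  k=0: (−1)^2·48.0000/(8)·0.4220^4·0.9066^2 = +0.156392
  k=1: (−1)^3·48.0000/(6)·0.4220^2·0.9066^4 = -0.962422
  k=2: (−1)^4·48.0000/(48)·0.4220^0·0.9066^6 = +0.555248
d^3_{1,-1}(2.2703) = +0.156392 -0.962422 +0.555248 = -0.250782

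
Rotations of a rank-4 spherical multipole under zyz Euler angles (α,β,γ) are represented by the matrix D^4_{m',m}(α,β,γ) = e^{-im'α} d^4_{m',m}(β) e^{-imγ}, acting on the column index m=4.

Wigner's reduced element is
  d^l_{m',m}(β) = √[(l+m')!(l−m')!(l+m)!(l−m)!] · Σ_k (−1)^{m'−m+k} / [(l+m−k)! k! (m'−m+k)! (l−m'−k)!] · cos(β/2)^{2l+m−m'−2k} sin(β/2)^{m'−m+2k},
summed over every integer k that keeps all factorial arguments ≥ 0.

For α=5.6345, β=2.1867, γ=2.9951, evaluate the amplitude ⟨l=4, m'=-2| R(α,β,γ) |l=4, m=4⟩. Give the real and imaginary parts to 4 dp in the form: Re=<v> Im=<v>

Split into d^4_{-2,4}(β=2.1867) × two z-phases.
Half-angle: c=0.459513, s=0.888171. N=√(2·720·40320·1)=7619.763776
k: max(0,(4)−(-2))=6 … min(4+(4),4−(-2))=6
  k=6: (−1)^0·7619.7638/(1440)·0.4595^2·0.8882^6 = +0.548472
d^4_{-2,4}(2.1867) = +0.548472
D = (+0.270031-0.962851i)·(+0.548472)·(+0.833176+0.553008i) = +0.415439-0.358094i

Re=0.4154 Im=-0.3581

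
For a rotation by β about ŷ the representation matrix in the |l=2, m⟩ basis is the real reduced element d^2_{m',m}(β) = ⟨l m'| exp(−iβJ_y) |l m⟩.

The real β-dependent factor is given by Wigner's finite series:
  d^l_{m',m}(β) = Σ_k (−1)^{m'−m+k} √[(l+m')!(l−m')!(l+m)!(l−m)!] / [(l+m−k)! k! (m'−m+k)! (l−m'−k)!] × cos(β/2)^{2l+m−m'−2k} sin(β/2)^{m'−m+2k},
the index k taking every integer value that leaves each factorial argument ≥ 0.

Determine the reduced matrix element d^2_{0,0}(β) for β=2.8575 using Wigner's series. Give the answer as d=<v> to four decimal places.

d^2_{0,0}(β=2.8575) via Wigner's sum:
c=cos(2.8575/2)=0.141569, s=sin(2.8575/2)=0.989928; N=√[2·2·2·2]=4.000000
k∈{0,1,2} keeps every argument non-negative
  k=0: (−1)^0·4.0000/(4)·0.1416^4·0.9899^0 = +0.000402
  k=1: (−1)^1·4.0000/(1)·0.1416^2·0.9899^2 = -0.078561
  k=2: (−1)^2·4.0000/(4)·0.1416^0·0.9899^4 = +0.960318
d^2_{0,0}(2.8575) = +0.000402 -0.078561 +0.960318 = +0.882159

d=0.8822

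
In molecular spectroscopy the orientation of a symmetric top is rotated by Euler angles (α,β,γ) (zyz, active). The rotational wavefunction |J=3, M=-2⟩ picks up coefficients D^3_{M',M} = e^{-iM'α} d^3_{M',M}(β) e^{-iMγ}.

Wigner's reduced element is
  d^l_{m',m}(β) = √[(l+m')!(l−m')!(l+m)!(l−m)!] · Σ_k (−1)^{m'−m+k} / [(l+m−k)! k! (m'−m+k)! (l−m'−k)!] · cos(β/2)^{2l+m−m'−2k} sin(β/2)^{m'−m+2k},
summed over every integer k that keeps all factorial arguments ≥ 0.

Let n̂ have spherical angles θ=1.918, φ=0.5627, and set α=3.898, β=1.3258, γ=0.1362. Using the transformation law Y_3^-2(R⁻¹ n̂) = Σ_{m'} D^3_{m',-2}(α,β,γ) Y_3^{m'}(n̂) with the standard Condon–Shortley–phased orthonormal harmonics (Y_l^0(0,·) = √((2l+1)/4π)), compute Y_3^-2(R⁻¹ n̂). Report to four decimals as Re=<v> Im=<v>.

Need the full column D^3_{m',-2} for m'=−3..3 at α=3.898, β=1.3258, γ=0.1362.
cos(β/2)=0.788211, sin(β/2)=0.615405
d^3_{-3,-2}: single k=1 term ⇒ +0.458616;  D = +0.378519-0.258943i
d^3_{-2,-2}: k∈[0..1] ⇒ +0.239803 -0.730907 = -0.491104;  D = +0.104497-0.479858i
d^3_{-1,-2}: k∈[0..1] ⇒ -0.592070 +0.721840 = +0.129770;  D = -0.066940-0.111172i
d^3_{0,-2}: k∈[0..1] ⇒ +0.800668 -0.488079 = +0.312589;  D = +0.301063+0.084100i
d^3_{1,-2}: k∈[0..1] ⇒ -0.721840 +0.220013 = -0.501827;  D = +0.444186-0.233515i
d^3_{2,-2}: k∈[0..1] ⇒ +0.445553 -0.054321 = +0.391232;  D = +0.126917-0.370074i
d^3_{3,-2}: single k=0 term ⇒ -0.170421;  D = -0.070427-0.155188i
Y_3^{m'}(θ=1.918,φ=0.5627) and Σ D·Y over m':
  (+0.3785-0.2589i)·(-0.0406-0.3445i)  (+0.1045-0.4799i)·(-0.1325+0.2775i)  (-0.0669-0.1112i)·(-0.1082+0.0683i)  (+0.3011+0.0841i)·(+0.3074+0.0000i)  (+0.4442-0.2335i)·(+0.1082+0.0683i)  (+0.1269-0.3701i)·(-0.1325-0.2775i)  (-0.0704-0.1552i)·(+0.0406-0.3445i)
Y_3^-2(R⁻¹ n̂) = +0.010314+0.042804i

Re=0.0103 Im=0.0428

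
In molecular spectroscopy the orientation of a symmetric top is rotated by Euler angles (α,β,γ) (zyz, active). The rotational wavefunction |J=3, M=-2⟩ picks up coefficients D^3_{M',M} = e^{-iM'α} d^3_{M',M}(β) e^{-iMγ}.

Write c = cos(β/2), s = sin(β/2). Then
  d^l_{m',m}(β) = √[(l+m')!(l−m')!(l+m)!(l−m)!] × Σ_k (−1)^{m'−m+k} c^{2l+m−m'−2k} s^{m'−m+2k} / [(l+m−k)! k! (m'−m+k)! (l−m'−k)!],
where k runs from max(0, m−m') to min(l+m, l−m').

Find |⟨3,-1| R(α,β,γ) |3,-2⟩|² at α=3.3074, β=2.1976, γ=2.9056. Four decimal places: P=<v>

First d^3_{-1,-2}(β=2.1976), then the phase factors e^{-i(-1)α} and e^{-i(-2)γ}:
With c≡cos(β/2)=0.454665 and s≡sin(β/2)=0.890662, N=[2·24·1·120]^{1/2}=75.894664
Admissible k: 0..1 (factorial args all ≥0)
  k=0: (−1)^1·75.8947/(24)·0.4547^5·0.8907^1 = -0.054723
  k=1: (−1)^2·75.8947/(12)·0.4547^3·0.8907^3 = +0.419995
d^3_{-1,-2}(2.1976) = -0.054723 +0.419995 = +0.365272
|D^3_{-1,-2}|² = |d^3_{-1,-2}(β)|² = (+0.365272)² = 0.133424 (the z-rotation phases have unit modulus)

P=0.1334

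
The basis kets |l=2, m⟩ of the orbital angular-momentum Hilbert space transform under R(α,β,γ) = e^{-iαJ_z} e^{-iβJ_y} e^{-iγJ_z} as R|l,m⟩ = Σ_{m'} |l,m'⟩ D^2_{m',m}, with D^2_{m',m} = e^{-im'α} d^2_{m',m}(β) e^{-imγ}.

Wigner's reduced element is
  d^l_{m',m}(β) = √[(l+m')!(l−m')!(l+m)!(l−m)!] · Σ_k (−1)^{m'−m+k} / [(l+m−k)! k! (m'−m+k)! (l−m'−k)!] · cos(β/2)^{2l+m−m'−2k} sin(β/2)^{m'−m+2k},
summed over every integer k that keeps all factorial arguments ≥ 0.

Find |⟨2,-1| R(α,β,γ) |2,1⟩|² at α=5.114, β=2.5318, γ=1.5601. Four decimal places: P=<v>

P=0.3386

D^2_{-1,1}(5.114,2.5318,1.5601) = e^{-i·-1·5.114}·d^2_{-1,1}(2.5318)·e^{-i·1·1.5601}. Compute d first:
Half-angle: c=0.300194, s=0.953878. N=√(1·6·6·1)=6.000000
k∈{2,3} keeps every argument non-negative
  k=2: (−1)^0·6.0000/(2)·0.3002^2·0.9539^2 = +0.245987
  k=3: (−1)^1·6.0000/(6)·0.3002^0·0.9539^4 = -0.827888
d^2_{-1,1}(2.5318) = +0.245987 -0.827888 = -0.581901
|D^2_{-1,1}|² = |d^2_{-1,1}(β)|² = (-0.581901)² = 0.338609 (the z-rotation phases have unit modulus)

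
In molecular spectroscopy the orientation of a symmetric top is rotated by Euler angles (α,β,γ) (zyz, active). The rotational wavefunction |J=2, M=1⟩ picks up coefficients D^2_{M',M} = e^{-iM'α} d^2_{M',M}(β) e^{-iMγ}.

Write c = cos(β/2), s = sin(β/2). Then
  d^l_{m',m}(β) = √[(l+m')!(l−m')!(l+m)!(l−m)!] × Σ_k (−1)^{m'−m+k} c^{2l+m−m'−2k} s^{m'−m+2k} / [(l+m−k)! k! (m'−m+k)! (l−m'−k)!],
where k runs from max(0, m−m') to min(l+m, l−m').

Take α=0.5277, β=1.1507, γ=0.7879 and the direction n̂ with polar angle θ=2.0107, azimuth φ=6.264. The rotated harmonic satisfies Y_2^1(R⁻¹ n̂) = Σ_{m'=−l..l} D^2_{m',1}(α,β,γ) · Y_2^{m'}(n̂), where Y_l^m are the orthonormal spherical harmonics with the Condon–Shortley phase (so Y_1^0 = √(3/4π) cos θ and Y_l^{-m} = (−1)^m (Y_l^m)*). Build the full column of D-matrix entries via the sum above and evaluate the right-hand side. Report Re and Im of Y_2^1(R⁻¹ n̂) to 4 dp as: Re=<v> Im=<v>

Need the full column D^2_{m',1} for m'=−2..2 at α=0.5277, β=1.1507, γ=0.7879.
cos(β/2)=0.839002, sin(β/2)=0.544128
d^2_{-2,1}: single k=3 term ⇒ +0.270332;  D = +0.260717+0.071454i
d^2_{-1,1}: k∈[2..3] ⇒ +0.625245 -0.087661 = +0.537584;  D = +0.519488-0.138306i
d^2_{0,1}: k∈[1..2] ⇒ +0.787165 -0.331088 = +0.456078;  D = +0.321688-0.323301i
d^2_{1,1}: k∈[0..1] ⇒ +0.495509 -0.625245 = -0.129735;  D = -0.032750+0.125534i
d^2_{2,1}: single k=0 term ⇒ -0.642718;  D = +0.172983+0.619002i
Y_2^{m'}(θ=2.0107,φ=6.264) and Σ D·Y over m':
  (+0.2607+0.0715i)·(+0.3160+0.0121i)  (+0.5195-0.1383i)·(-0.2976-0.0057i)  (+0.3217-0.3233i)·(-0.1438+0.0000i)  (-0.0327+0.1255i)·(+0.2976-0.0057i)  (+0.1730+0.6190i)·(+0.3160-0.0121i)
Y_2^1(R⁻¹ n̂) = -0.066999+0.341476i

Re=-0.0670 Im=0.3415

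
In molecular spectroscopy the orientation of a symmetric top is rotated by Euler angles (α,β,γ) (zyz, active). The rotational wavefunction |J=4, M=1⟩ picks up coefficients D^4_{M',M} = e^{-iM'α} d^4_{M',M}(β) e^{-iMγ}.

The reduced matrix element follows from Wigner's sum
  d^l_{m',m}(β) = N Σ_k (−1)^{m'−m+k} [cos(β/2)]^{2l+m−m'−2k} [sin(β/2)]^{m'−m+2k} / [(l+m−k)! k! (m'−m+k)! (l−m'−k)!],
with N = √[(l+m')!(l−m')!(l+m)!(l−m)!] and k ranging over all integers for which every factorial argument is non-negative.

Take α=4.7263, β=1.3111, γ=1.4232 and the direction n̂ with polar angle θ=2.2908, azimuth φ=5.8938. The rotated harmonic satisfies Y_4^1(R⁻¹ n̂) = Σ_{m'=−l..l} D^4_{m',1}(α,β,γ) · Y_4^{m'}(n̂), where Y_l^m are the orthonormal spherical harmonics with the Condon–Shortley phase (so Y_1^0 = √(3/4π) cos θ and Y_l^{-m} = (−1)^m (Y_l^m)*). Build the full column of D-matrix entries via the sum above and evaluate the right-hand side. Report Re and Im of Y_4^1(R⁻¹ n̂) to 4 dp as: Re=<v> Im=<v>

Re=0.1256 Im=-0.0961

Need the full column D^4_{m',1} for m'=−4..4 at α=4.7263, β=1.3111, γ=1.4232.
cos(β/2)=0.792713, sin(β/2)=0.609595
d^4_{-4,1}: single k=5 term ⇒ +0.313798;  D = +0.063338-0.307339i
d^4_{-3,1}: k∈[4..5] ⇒ +0.721355 -0.255948 = +0.465407;  D = +0.457090+0.087590i
d^4_{-2,1}: k∈[3..5] ⇒ +1.002811 -0.889533 +0.105207 = +0.218485;  D = -0.038130+0.215132i
d^4_{-1,1}: k∈[2..5] ⇒ +0.922101 -1.635879 +0.483696 -0.019069 = -0.249151;  D = +0.245909+0.040065i
d^4_{0,1}: k∈[1..4] ⇒ +0.536250 -1.902700 +1.125180 -0.110898 = -0.352168;  D = -0.051790+0.348339i
d^4_{1,1}: k∈[0..3] ⇒ +0.155929 -1.383151 +1.635879 -0.322464 = +0.086193;  D = +0.085424+0.011488i
d^4_{2,1}: k∈[0..2] ⇒ -0.508732 +1.504217 -0.593022 = +0.402463;  D = -0.048090+0.399580i
d^4_{3,1}: k∈[0..1] ⇒ +0.731895 -0.721355 = +0.010540;  D = -0.010481-0.001114i
d^4_{4,1}: single k=0 term ⇒ -0.530638;  D = -0.048725+0.528396i
Y_4^{m'}(θ=2.2908,φ=5.8938) and Σ D·Y over m':
  (+0.0633-0.3073i)·(+0.0019+0.1414i)  (+0.4571+0.0876i)·(-0.1374-0.3227i)  (-0.0381+0.2151i)·(+0.2750+0.2714i)  (+0.2459+0.0401i)·(-0.0094-0.0039i)  (-0.0518+0.3483i)·(-0.3626+0.0000i)  (+0.0854+0.0115i)·(+0.0094-0.0039i)  (-0.0481+0.3996i)·(+0.2750-0.2714i)  (-0.0105-0.0011i)·(+0.1374-0.3227i)  (-0.0487+0.5284i)·(+0.0019-0.1414i)
Y_4^1(R⁻¹ n̂) = +0.125620-0.096122i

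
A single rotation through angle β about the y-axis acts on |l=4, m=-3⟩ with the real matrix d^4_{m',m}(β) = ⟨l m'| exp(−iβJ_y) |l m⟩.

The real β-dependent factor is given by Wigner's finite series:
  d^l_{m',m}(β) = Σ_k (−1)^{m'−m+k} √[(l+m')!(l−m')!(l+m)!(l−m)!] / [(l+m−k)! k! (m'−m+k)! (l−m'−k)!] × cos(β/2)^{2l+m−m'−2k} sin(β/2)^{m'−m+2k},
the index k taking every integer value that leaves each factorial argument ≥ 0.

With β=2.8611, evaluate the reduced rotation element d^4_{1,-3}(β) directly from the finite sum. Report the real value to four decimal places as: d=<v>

d=-0.1413

d^4_{1,-3}(β=2.8611) via Wigner's sum:
Half-angle: c=0.139787, s=0.990182. N=√(120·6·1·5040)=1904.940944
Admissible k: 0..1 (factorial args all ≥0)
  k=0: (−1)^4·1904.9409/(144)·0.1398^4·0.9902^4 = +0.004856
  k=1: (−1)^5·1904.9409/(240)·0.1398^2·0.9902^6 = -0.146182
d^4_{1,-3}(2.8611) = +0.004856 -0.146182 = -0.141326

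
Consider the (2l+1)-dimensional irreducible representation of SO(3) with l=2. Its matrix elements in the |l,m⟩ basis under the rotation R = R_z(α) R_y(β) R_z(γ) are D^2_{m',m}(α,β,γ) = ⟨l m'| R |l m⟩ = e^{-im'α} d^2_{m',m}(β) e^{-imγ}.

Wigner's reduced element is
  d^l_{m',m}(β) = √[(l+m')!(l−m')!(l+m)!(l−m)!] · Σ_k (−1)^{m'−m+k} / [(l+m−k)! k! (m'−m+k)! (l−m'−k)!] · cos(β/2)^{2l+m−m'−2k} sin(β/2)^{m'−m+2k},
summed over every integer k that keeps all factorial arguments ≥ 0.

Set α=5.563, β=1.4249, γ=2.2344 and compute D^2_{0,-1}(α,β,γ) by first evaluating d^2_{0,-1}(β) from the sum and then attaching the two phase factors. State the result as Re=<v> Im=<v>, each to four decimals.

Re=0.1085 Im=-0.1388

First d^2_{0,-1}(β=1.4249), then the phase factors e^{-i(0)α} and e^{-i(-1)γ}:
Half-angle: c=0.756763, s=0.653690. N=√(2·2·1·6)=4.898979
k∈{0,1} keeps every argument non-negative
  k=0: (−1)^1·4.8990/(2)·0.7568^3·0.6537^1 = -0.693947
  k=1: (−1)^2·4.8990/(2)·0.7568^1·0.6537^3 = +0.517786
d^2_{0,-1}(1.4249) = -0.693947 +0.517786 = -0.176161
Attach z-rotation phases: D = e^{-i(0)(5.563)}·(-0.176161)·e^{-i(-1)(2.2344)} = +0.108508-0.138776i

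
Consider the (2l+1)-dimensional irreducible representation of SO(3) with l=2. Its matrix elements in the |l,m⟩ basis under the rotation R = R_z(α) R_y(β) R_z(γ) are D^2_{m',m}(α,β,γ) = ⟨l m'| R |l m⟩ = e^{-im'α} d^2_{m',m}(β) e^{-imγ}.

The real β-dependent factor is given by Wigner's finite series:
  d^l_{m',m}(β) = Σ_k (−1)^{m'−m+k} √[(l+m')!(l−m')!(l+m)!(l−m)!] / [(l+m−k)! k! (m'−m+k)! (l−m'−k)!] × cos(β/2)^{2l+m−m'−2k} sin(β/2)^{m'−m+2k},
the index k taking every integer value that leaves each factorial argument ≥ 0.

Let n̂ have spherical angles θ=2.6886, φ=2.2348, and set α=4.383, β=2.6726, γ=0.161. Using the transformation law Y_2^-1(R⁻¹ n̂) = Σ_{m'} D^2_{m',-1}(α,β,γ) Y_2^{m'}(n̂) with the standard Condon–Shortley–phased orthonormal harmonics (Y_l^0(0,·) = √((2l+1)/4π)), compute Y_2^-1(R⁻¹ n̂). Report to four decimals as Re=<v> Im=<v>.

Re=0.2964 Im=0.2473

Need the full column D^2_{m',-1} for m'=−2..2 at α=4.383, β=2.6726, γ=0.161.
cos(β/2)=0.232353, sin(β/2)=0.972631
d^2_{-2,-1}: single k=1 term ⇒ +0.024402;  D = -0.021441+0.011651i
d^2_{-1,-1}: k∈[0..1] ⇒ +0.002915 -0.153220 = -0.150305;  D = +0.025190+0.148179i
d^2_{0,-1}: k∈[0..1] ⇒ -0.029886 +0.523684 = +0.493798;  D = +0.487412+0.079158i
d^2_{1,-1}: k∈[0..1] ⇒ +0.153220 -0.894939 = -0.741719;  D = +0.349327-0.654307i
d^2_{2,-1}: single k=0 term ⇒ -0.427586;  D = +0.291778+0.312563i
Y_2^{m'}(θ=2.6886,φ=2.2348) and Σ D·Y over m':
  (-0.0214+0.0117i)·(-0.0178+0.0718i)  (+0.0252+0.1482i)·(+0.1874+0.2394i)  (+0.4874+0.0792i)·(+0.4495+0.0000i)  (+0.3493-0.6543i)·(-0.1874+0.2394i)  (+0.2918+0.3126i)·(-0.0178-0.0718i)
Y_2^-1(R⁻¹ n̂) = +0.296365+0.247339i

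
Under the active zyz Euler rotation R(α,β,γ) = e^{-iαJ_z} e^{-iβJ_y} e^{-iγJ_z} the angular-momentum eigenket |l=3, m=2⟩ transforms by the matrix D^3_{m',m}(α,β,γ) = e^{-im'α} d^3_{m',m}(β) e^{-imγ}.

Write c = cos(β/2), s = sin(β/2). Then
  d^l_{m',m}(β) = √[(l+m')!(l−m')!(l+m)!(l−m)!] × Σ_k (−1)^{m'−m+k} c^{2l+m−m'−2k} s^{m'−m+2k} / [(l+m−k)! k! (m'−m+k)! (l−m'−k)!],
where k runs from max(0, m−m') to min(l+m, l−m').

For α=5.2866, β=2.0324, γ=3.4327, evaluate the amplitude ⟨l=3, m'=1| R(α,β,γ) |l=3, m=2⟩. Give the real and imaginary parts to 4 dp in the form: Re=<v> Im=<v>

First d^3_{1,2}(β=2.0324), then the phase factors e^{-i(1)α} and e^{-i(2)γ}:
With c≡cos(β/2)=0.526600 and s≡sin(β/2)=0.850113, N=[24·2·120·1]^{1/2}=75.894664
Admissible k: 1..2 (factorial args all ≥0)
  k=1: (−1)^0·75.8947/(24)·0.5266^5·0.8501^1 = +0.108863
  k=2: (−1)^1·75.8947/(12)·0.5266^3·0.8501^3 = -0.567418
d^3_{1,2}(2.0324) = +0.108863 -0.567418 = -0.458555
D = (+0.543173+0.839621i)·(-0.458555)·(+0.835247-0.549875i) = -0.419747-0.184620i

Re=-0.4197 Im=-0.1846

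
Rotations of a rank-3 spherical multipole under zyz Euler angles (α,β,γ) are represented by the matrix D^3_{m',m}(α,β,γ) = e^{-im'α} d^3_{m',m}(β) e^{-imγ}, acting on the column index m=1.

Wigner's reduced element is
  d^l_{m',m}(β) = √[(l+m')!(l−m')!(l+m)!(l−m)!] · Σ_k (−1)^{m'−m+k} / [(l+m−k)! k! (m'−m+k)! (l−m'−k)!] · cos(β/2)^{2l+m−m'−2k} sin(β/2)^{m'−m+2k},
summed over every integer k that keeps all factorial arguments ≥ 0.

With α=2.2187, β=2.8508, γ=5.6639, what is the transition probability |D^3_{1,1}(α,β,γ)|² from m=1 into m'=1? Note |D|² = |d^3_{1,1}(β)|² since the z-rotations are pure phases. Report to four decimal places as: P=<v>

P=0.0138

Split into d^3_{1,1}(β=2.8508) × two z-phases.
Half-angle: c=0.144885, s=0.989449. N=√(24·2·24·2)=48.000000
Admissible k: 0..2 (factorial args all ≥0)
  k=0: (−1)^0·48.0000/(48)·0.1449^6·0.9894^0 = +0.000009
  k=1: (−1)^1·48.0000/(6)·0.1449^4·0.9894^2 = -0.003451
  k=2: (−1)^2·48.0000/(8)·0.1449^2·0.9894^4 = +0.120717
d^3_{1,1}(2.8508) = +0.000009 -0.003451 +0.120717 = +0.117275
|D^3_{1,1}|² = |d^3_{1,1}(β)|² = (+0.117275)² = 0.013753 (the z-rotation phases have unit modulus)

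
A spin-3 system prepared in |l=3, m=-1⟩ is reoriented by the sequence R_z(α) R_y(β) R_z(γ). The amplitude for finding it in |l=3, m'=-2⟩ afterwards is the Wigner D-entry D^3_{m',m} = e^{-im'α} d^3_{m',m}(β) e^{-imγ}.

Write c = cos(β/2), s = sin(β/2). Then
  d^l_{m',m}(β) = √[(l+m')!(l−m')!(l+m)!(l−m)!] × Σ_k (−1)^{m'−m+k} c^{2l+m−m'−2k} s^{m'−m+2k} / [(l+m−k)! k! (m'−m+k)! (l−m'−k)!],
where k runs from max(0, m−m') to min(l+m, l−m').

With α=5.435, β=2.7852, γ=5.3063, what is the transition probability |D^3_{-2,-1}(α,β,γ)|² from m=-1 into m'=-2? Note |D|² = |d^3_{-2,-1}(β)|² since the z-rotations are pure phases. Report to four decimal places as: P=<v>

P=0.0011

D^3_{-2,-1}(5.435,2.7852,5.3063) = e^{-i·-2·5.435}·d^3_{-2,-1}(2.7852)·e^{-i·-1·5.3063}. Compute d first:
Half-angle: c=0.177255, s=0.984165. N=√(1·120·2·24)=75.894664
k: max(0,(-1)−(-2))=1 … min(3+(-1),3−(-2))=2
  k=1: (−1)^0·75.8947/(24)·0.1773^5·0.9842^1 = +0.000545
  k=2: (−1)^1·75.8947/(12)·0.1773^3·0.9842^3 = -0.033576
d^3_{-2,-1}(2.7852) = +0.000545 -0.033576 = -0.033031
|D^3_{-2,-1}|² = |d^3_{-2,-1}(β)|² = (-0.033031)² = 0.001091 (the z-rotation phases have unit modulus)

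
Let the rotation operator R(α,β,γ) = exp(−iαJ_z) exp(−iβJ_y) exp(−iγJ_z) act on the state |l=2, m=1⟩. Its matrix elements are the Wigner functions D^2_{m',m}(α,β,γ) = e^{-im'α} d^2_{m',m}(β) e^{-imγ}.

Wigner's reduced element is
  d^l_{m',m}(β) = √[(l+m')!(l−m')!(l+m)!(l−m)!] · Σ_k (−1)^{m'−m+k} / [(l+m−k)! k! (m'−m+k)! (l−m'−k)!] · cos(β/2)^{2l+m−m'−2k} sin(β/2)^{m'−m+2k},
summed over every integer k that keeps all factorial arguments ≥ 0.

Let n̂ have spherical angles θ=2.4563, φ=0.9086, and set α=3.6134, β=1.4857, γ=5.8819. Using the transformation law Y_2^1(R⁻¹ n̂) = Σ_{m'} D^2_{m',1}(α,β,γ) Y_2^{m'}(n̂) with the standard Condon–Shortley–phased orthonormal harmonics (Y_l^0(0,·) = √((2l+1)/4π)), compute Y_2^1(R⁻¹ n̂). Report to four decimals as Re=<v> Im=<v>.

Need the full column D^2_{m',1} for m'=−2..2 at α=3.6134, β=1.4857, γ=5.8819.
cos(β/2)=0.736544, sin(β/2)=0.676390
d^2_{-2,1}: single k=3 term ⇒ +0.455848;  D = +0.102101+0.444266i
d^2_{-1,1}: k∈[2..3] ⇒ +0.744582 -0.209309 = +0.535273;  D = -0.343891-0.410190i
d^2_{0,1}: k∈[1..2] ⇒ +0.662016 -0.558297 = +0.103719;  D = +0.095479+0.040513i
d^2_{1,1}: k∈[0..1] ⇒ +0.294303 -0.744582 = -0.450279;  D = +0.449160-0.031728i
d^2_{2,1}: single k=0 term ⇒ -0.540534;  D = -0.462972+0.278987i
Y_2^{m'}(θ=2.4563,φ=0.9086) and Σ D·Y over m':
  (+0.1021+0.4443i)·(-0.0377-0.1501i)  (-0.3439-0.4102i)·(-0.2328+0.2985i)  (+0.0955+0.0405i)·(+0.2518+0.0000i)  (+0.4492-0.0317i)·(+0.2328+0.2985i)  (-0.4630+0.2790i)·(-0.0377+0.1501i)
Y_2^1(R⁻¹ n̂) = +0.378982+0.017631i

Re=0.3790 Im=0.0176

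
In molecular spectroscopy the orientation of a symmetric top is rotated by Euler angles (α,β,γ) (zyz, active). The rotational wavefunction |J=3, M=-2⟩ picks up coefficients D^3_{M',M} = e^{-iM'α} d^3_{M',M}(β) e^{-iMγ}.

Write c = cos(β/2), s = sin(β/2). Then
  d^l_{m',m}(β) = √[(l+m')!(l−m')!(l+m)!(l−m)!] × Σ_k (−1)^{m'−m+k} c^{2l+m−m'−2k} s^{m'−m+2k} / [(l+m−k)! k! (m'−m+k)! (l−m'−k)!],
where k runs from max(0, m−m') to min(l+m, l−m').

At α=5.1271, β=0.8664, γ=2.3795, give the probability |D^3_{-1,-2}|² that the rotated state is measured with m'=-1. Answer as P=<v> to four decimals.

P=0.2189

First d^3_{-1,-2}(β=0.8664), then the phase factors e^{-i(-1)α} and e^{-i(-2)γ}:
With c≡cos(β/2)=0.907627 and s≡sin(β/2)=0.419777, N=[2·24·1·120]^{1/2}=75.894664
k∈{0,1} keeps every argument non-negative
  k=0: (−1)^1·75.8947/(24)·0.9076^5·0.4198^1 = -0.817629
  k=1: (−1)^2·75.8947/(12)·0.9076^3·0.4198^3 = +0.349792
d^3_{-1,-2}(0.8664) = -0.817629 +0.349792 = -0.467837
|D^3_{-1,-2}|² = |d^3_{-1,-2}(β)|² = (-0.467837)² = 0.218872 (the z-rotation phases have unit modulus)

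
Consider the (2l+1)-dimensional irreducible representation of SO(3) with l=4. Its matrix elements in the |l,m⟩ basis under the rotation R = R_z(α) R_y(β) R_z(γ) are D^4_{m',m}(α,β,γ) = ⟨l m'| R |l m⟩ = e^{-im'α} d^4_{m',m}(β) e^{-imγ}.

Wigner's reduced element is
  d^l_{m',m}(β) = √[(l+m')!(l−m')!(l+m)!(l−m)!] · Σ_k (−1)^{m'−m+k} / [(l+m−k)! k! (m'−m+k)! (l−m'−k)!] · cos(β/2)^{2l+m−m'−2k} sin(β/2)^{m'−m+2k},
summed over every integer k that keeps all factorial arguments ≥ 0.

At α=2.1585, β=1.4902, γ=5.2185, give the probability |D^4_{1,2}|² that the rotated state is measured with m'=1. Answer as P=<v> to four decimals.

D^4_{1,2}(2.1585,1.4902,5.2185) = e^{-i·1·2.1585}·d^4_{1,2}(1.4902)·e^{-i·2·5.2185}. Compute d first:
Half-angle: c=0.735020, s=0.678045. N=√(120·6·720·2)=1018.233765
k: max(0,(2)−(1))=1 … min(4+(2),4−(1))=3
  k=1: (−1)^0·1018.2338/(240)·0.7350^7·0.6780^1 = +0.333418
  k=2: (−1)^1·1018.2338/(48)·0.7350^5·0.6780^3 = -1.418661
  k=3: (−1)^2·1018.2338/(72)·0.7350^3·0.6780^5 = +0.804834
d^4_{1,2}(1.4902) = +0.333418 -1.418661 +0.804834 = -0.280408
|D^4_{1,2}|² = |d^4_{1,2}(β)|² = (-0.280408)² = 0.078629 (the z-rotation phases have unit modulus)

P=0.0786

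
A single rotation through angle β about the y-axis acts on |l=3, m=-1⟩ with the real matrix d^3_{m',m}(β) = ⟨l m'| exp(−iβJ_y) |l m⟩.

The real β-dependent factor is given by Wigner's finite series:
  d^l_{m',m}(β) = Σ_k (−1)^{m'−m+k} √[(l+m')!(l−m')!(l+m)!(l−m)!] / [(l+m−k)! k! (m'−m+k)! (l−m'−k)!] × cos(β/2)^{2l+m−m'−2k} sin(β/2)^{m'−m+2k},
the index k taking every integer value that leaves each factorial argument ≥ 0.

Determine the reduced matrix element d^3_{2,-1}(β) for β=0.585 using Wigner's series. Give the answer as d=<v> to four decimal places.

d=-0.1271

d^3_{2,-1}(β=0.585) via Wigner's sum:
Half-angle: c=0.957526, s=0.288347. N=√(120·1·2·24)=75.894664
k∈{0,1} keeps every argument non-negative
  k=0: (−1)^3·75.8947/(12)·0.9575^3·0.2883^3 = -0.133115
  k=1: (−1)^4·75.8947/(24)·0.9575^1·0.2883^5 = +0.006036
d^3_{2,-1}(0.585) = -0.133115 +0.006036 = -0.127080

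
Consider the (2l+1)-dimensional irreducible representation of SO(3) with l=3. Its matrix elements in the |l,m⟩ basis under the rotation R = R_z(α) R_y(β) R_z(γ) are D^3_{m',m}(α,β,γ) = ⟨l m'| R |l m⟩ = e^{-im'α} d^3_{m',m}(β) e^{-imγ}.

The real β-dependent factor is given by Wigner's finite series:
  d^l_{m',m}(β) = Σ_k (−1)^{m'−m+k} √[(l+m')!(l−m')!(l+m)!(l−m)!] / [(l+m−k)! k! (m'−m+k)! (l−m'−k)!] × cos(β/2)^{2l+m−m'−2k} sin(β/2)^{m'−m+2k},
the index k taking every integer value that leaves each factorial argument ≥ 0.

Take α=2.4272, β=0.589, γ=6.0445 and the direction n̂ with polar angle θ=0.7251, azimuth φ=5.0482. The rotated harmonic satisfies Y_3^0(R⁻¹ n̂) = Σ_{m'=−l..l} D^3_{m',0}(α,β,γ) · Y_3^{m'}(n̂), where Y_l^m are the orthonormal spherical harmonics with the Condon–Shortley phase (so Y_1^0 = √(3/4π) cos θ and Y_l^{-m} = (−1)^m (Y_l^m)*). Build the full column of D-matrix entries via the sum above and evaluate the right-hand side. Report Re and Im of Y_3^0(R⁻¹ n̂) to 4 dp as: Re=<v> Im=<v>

Re=-0.2871 Im=0.0000

Need the full column D^3_{m',0} for m'=−3..3 at α=2.4272, β=0.589, γ=6.0445.
cos(β/2)=0.956947, sin(β/2)=0.290261
d^3_{-3,0}: single k=3 term ⇒ +0.095840;  D = +0.051910+0.080564i
d^3_{-2,0}: k∈[2..3] ⇒ +0.386983 -0.035604 = +0.351379;  D = +0.049732-0.347842i
d^3_{-1,0}: k∈[1..3] ⇒ +0.806901 -0.222712 +0.006830 = +0.591019;  D = -0.446510+0.387211i
d^3_{0,0}: k∈[0..3] ⇒ +0.767942 -0.635877 +0.058503 -0.000598 = +0.189969;  D = +0.189969+0.000000i
d^3_{1,0}: k∈[0..2] ⇒ -0.806901 +0.222712 -0.006830 = -0.591019;  D = +0.446510+0.387211i
d^3_{2,0}: k∈[0..1] ⇒ +0.386983 -0.035604 = +0.351379;  D = +0.049732+0.347842i
d^3_{3,0}: single k=0 term ⇒ -0.095840;  D = -0.051910+0.080564i
Y_3^{m'}(θ=0.7251,φ=5.0482) and Σ D·Y over m':
  (+0.0519+0.0806i)·(-0.1029-0.0650i)  (+0.0497-0.3478i)·(-0.2634+0.2093i)  (-0.4465+0.3872i)·(+0.1272+0.3644i)  (+0.1900+0.0000i)·(-0.0556+0.0000i)  (+0.4465+0.3872i)·(-0.1272+0.3644i)  (+0.0497+0.3478i)·(-0.2634-0.2093i)  (-0.0519+0.0806i)·(+0.1029-0.0650i)
Y_3^0(R⁻¹ n̂) = -0.287127+0.000000i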